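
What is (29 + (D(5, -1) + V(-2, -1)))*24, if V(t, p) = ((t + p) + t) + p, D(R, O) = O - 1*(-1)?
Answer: 552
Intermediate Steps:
D(R, O) = 1 + O (D(R, O) = O + 1 = 1 + O)
V(t, p) = 2*p + 2*t (V(t, p) = ((p + t) + t) + p = (p + 2*t) + p = 2*p + 2*t)
(29 + (D(5, -1) + V(-2, -1)))*24 = (29 + ((1 - 1) + (2*(-1) + 2*(-2))))*24 = (29 + (0 + (-2 - 4)))*24 = (29 + (0 - 6))*24 = (29 - 6)*24 = 23*24 = 552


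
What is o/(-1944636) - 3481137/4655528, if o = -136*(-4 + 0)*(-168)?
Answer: -528672193013/754442278984 ≈ -0.70075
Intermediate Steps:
o = -91392 (o = -136*(-4)*(-168) = 544*(-168) = -91392)
o/(-1944636) - 3481137/4655528 = -91392/(-1944636) - 3481137/4655528 = -91392*(-1/1944636) - 3481137*1/4655528 = 7616/162053 - 3481137/4655528 = -528672193013/754442278984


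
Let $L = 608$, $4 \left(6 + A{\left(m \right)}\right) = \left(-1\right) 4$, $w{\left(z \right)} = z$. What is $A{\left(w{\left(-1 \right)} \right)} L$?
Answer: $-4256$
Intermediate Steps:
$A{\left(m \right)} = -7$ ($A{\left(m \right)} = -6 + \frac{\left(-1\right) 4}{4} = -6 + \frac{1}{4} \left(-4\right) = -6 - 1 = -7$)
$A{\left(w{\left(-1 \right)} \right)} L = \left(-7\right) 608 = -4256$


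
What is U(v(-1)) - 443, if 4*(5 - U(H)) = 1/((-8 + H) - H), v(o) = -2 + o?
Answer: -14015/32 ≈ -437.97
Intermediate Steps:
U(H) = 161/32 (U(H) = 5 - 1/(4*((-8 + H) - H)) = 5 - ¼/(-8) = 5 - ¼*(-⅛) = 5 + 1/32 = 161/32)
U(v(-1)) - 443 = 161/32 - 443 = -14015/32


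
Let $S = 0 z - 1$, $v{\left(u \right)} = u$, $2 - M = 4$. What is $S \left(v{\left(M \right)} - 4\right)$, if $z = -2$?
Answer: $6$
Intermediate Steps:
$M = -2$ ($M = 2 - 4 = -2$)
$S = -1$ ($S = 0 \left(-2\right) - 1 = 0 - 1 = -1$)
$S \left(v{\left(M \right)} - 4\right) = - (-2 - 4) = \left(-1\right) \left(-6\right) = 6$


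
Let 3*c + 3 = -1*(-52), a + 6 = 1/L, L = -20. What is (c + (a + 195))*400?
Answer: 246340/3 ≈ 82113.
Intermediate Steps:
a = -121/20 (a = -6 + 1/(-20) = -6 - 1/20 = -121/20 ≈ -6.0500)
c = 49/3 (c = -1 + (-1*(-52))/3 = -1 + (1/3)*52 = -1 + 52/3 = 49/3 ≈ 16.333)
(c + (a + 195))*400 = (49/3 + (-121/20 + 195))*400 = (49/3 + 3779/20)*400 = (12317/60)*400 = 246340/3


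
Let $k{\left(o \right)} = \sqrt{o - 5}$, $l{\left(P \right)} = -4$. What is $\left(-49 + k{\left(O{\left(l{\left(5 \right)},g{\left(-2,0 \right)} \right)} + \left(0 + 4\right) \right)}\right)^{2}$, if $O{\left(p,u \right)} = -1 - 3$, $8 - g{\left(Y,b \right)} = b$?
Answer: $\left(49 - i \sqrt{5}\right)^{2} \approx 2396.0 - 219.13 i$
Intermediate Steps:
$g{\left(Y,b \right)} = 8 - b$
$O{\left(p,u \right)} = -4$ ($O{\left(p,u \right)} = -1 - 3 = -4$)
$k{\left(o \right)} = \sqrt{-5 + o}$
$\left(-49 + k{\left(O{\left(l{\left(5 \right)},g{\left(-2,0 \right)} \right)} + \left(0 + 4\right) \right)}\right)^{2} = \left(-49 + \sqrt{-5 + \left(-4 + \left(0 + 4\right)\right)}\right)^{2} = \left(-49 + \sqrt{-5 + \left(-4 + 4\right)}\right)^{2} = \left(-49 + \sqrt{-5 + 0}\right)^{2} = \left(-49 + \sqrt{-5}\right)^{2} = \left(-49 + i \sqrt{5}\right)^{2}$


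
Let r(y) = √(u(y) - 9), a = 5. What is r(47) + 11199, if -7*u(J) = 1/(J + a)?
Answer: 11199 + I*√298207/182 ≈ 11199.0 + 3.0005*I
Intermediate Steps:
u(J) = -1/(7*(5 + J)) (u(J) = -1/(7*(J + 5)) = -1/(7*(5 + J)))
r(y) = √(-9 - 1/(35 + 7*y)) (r(y) = √(-1/(35 + 7*y) - 9) = √(-9 - 1/(35 + 7*y)))
r(47) + 11199 = √7*√((-316 - 63*47)/(5 + 47))/7 + 11199 = √7*√((-316 - 2961)/52)/7 + 11199 = √7*√((1/52)*(-3277))/7 + 11199 = √7*√(-3277/52)/7 + 11199 = √7*(I*√42601/26)/7 + 11199 = I*√298207/182 + 11199 = 11199 + I*√298207/182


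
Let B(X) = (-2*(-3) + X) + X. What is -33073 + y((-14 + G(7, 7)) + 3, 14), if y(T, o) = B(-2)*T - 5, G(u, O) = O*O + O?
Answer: -32988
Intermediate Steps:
G(u, O) = O + O² (G(u, O) = O² + O = O + O²)
B(X) = 6 + 2*X (B(X) = (6 + X) + X = 6 + 2*X)
y(T, o) = -5 + 2*T (y(T, o) = (6 + 2*(-2))*T - 5 = (6 - 4)*T - 5 = 2*T - 5 = -5 + 2*T)
-33073 + y((-14 + G(7, 7)) + 3, 14) = -33073 + (-5 + 2*((-14 + 7*(1 + 7)) + 3)) = -33073 + (-5 + 2*((-14 + 7*8) + 3)) = -33073 + (-5 + 2*((-14 + 56) + 3)) = -33073 + (-5 + 2*(42 + 3)) = -33073 + (-5 + 2*45) = -33073 + (-5 + 90) = -33073 + 85 = -32988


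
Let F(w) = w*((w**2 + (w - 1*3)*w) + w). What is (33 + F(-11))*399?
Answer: -1145529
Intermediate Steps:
F(w) = w*(w + w**2 + w*(-3 + w)) (F(w) = w*((w**2 + (w - 3)*w) + w) = w*((w**2 + (-3 + w)*w) + w) = w*((w**2 + w*(-3 + w)) + w) = w*(w + w**2 + w*(-3 + w)))
(33 + F(-11))*399 = (33 + 2*(-11)**2*(-1 - 11))*399 = (33 + 2*121*(-12))*399 = (33 - 2904)*399 = -2871*399 = -1145529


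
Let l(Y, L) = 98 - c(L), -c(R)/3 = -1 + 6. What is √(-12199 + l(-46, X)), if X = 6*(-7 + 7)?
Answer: I*√12086 ≈ 109.94*I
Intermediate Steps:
c(R) = -15 (c(R) = -3*(-1 + 6) = -3*5 = -15)
X = 0 (X = 6*0 = 0)
l(Y, L) = 113 (l(Y, L) = 98 - 1*(-15) = 98 + 15 = 113)
√(-12199 + l(-46, X)) = √(-12199 + 113) = √(-12086) = I*√12086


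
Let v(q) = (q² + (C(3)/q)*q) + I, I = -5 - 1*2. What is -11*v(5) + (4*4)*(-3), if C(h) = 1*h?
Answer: -279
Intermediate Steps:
C(h) = h
I = -7 (I = -5 - 2 = -7)
v(q) = -4 + q² (v(q) = (q² + (3/q)*q) - 7 = (q² + 3) - 7 = (3 + q²) - 7 = -4 + q²)
-11*v(5) + (4*4)*(-3) = -11*(-4 + 5²) + (4*4)*(-3) = -11*(-4 + 25) + 16*(-3) = -11*21 - 48 = -231 - 48 = -279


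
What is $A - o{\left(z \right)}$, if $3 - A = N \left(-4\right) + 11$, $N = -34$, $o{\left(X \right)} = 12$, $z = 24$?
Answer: $-156$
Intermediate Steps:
$A = -144$ ($A = 3 - \left(\left(-34\right) \left(-4\right) + 11\right) = 3 - \left(136 + 11\right) = 3 - 147 = -144$)
$A - o{\left(z \right)} = -144 - 12 = -156$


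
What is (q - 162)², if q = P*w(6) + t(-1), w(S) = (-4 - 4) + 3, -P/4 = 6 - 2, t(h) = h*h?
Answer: 6561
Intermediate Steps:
t(h) = h²
P = -16 (P = -4*(6 - 2) = -4*4 = -16)
w(S) = -5 (w(S) = -8 + 3 = -5)
q = 81 (q = -16*(-5) + (-1)² = 80 + 1 = 81)
(q - 162)² = (81 - 162)² = (-81)² = 6561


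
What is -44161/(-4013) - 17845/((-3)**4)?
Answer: -68034944/325053 ≈ -209.30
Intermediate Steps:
-44161/(-4013) - 17845/((-3)**4) = -44161*(-1/4013) - 17845/81 = 44161/4013 - 17845*1/81 = 44161/4013 - 17845/81 = -68034944/325053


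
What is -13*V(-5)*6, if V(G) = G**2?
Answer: -1950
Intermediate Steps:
-13*V(-5)*6 = -13*(-5)**2*6 = -13*25*6 = -325*6 = -1950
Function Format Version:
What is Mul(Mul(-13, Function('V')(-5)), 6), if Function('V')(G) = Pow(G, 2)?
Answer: -1950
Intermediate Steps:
Mul(Mul(-13, Function('V')(-5)), 6) = Mul(Mul(-13, Pow(-5, 2)), 6) = Mul(Mul(-13, 25), 6) = Mul(-325, 6) = -1950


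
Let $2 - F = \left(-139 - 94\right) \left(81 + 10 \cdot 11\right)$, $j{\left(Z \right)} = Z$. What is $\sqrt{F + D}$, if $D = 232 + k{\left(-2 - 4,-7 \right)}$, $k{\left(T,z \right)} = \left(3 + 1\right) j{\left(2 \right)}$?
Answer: $\sqrt{44745} \approx 211.53$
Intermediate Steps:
$k{\left(T,z \right)} = 8$ ($k{\left(T,z \right)} = \left(3 + 1\right) 2 = 4 \cdot 2 = 8$)
$F = 44505$ ($F = 2 - \left(-139 - 94\right) \left(81 + 10 \cdot 11\right) = 2 - - 233 \left(81 + 110\right) = 2 - \left(-233\right) 191 = 2 - -44503 = 2 + 44503 = 44505$)
$D = 240$ ($D = 232 + 8 = 240$)
$\sqrt{F + D} = \sqrt{44505 + 240} = \sqrt{44745}$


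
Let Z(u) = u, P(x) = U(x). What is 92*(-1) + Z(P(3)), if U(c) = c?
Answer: -89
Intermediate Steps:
P(x) = x
92*(-1) + Z(P(3)) = 92*(-1) + 3 = -92 + 3 = -89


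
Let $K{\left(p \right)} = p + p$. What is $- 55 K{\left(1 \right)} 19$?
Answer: $-2090$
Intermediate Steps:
$K{\left(p \right)} = 2 p$
$- 55 K{\left(1 \right)} 19 = - 55 \cdot 2 \cdot 1 \cdot 19 = \left(-55\right) 2 \cdot 19 = \left(-110\right) 19 = -2090$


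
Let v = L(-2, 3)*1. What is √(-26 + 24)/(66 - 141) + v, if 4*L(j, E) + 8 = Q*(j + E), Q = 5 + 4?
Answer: ¼ - I*√2/75 ≈ 0.25 - 0.018856*I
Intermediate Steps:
Q = 9
L(j, E) = -2 + 9*E/4 + 9*j/4 (L(j, E) = -2 + (9*(j + E))/4 = -2 + (9*(E + j))/4 = -2 + (9*E + 9*j)/4 = -2 + (9*E/4 + 9*j/4) = -2 + 9*E/4 + 9*j/4)
v = ¼ (v = (-2 + (9/4)*3 + (9/4)*(-2))*1 = (-2 + 27/4 - 9/2)*1 = (¼)*1 = ¼ ≈ 0.25000)
√(-26 + 24)/(66 - 141) + v = √(-26 + 24)/(66 - 141) + ¼ = √(-2)/(-75) + ¼ = -I*√2/75 + ¼ = ¼ - I*√2/75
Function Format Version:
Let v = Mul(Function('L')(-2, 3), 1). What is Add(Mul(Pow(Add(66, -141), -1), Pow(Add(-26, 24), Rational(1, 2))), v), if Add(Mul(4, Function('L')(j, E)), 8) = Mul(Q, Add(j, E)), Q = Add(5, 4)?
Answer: Add(Rational(1, 4), Mul(Rational(-1, 75), I, Pow(2, Rational(1, 2)))) ≈ Add(0.25000, Mul(-0.018856, I))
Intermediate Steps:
Q = 9
Function('L')(j, E) = Add(-2, Mul(Rational(9, 4), E), Mul(Rational(9, 4), j)) (Function('L')(j, E) = Add(-2, Mul(Rational(1, 4), Mul(9, Add(j, E)))) = Add(-2, Mul(Rational(1, 4), Mul(9, Add(E, j)))) = Add(-2, Mul(Rational(1, 4), Add(Mul(9, E), Mul(9, j)))) = Add(-2, Add(Mul(Rational(9, 4), E), Mul(Rational(9, 4), j))) = Add(-2, Mul(Rational(9, 4), E), Mul(Rational(9, 4), j)))
v = Rational(1, 4) (v = Mul(Add(-2, Mul(Rational(9, 4), 3), Mul(Rational(9, 4), -2)), 1) = Mul(Add(-2, Rational(27, 4), Rational(-9, 2)), 1) = Mul(Rational(1, 4), 1) = Rational(1, 4) ≈ 0.25000)
Add(Mul(Pow(Add(66, -141), -1), Pow(Add(-26, 24), Rational(1, 2))), v) = Add(Mul(Pow(Add(66, -141), -1), Pow(Add(-26, 24), Rational(1, 2))), Rational(1, 4)) = Add(Mul(Pow(-75, -1), Pow(-2, Rational(1, 2))), Rational(1, 4)) = Add(Mul(Rational(-1, 75), Mul(I, Pow(2, Rational(1, 2)))), Rational(1, 4)) = Add(Mul(Rational(-1, 75), I, Pow(2, Rational(1, 2))), Rational(1, 4)) = Add(Rational(1, 4), Mul(Rational(-1, 75), I, Pow(2, Rational(1, 2))))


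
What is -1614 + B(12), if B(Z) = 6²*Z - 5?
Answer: -1187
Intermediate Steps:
B(Z) = -5 + 36*Z (B(Z) = 36*Z - 5 = -5 + 36*Z)
-1614 + B(12) = -1614 + (-5 + 36*12) = -1614 + (-5 + 432) = -1614 + 427 = -1187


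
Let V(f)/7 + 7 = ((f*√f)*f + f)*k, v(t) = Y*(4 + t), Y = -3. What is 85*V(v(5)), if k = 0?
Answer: -4165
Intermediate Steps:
v(t) = -12 - 3*t (v(t) = -3*(4 + t) = -12 - 3*t)
V(f) = -49 (V(f) = -49 + 7*(((f*√f)*f + f)*0) = -49 + 7*((f^(3/2)*f + f)*0) = -49 + 7*((f^(5/2) + f)*0) = -49 + 7*((f + f^(5/2))*0) = -49 + 7*0 = -49 + 0 = -49)
85*V(v(5)) = 85*(-49) = -4165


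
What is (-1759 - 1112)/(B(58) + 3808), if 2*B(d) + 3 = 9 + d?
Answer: -957/1280 ≈ -0.74766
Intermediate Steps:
B(d) = 3 + d/2 (B(d) = -3/2 + (9 + d)/2 = -3/2 + (9/2 + d/2) = 3 + d/2)
(-1759 - 1112)/(B(58) + 3808) = (-1759 - 1112)/((3 + (1/2)*58) + 3808) = -2871/((3 + 29) + 3808) = -2871/(32 + 3808) = -2871/3840 = -2871*1/3840 = -957/1280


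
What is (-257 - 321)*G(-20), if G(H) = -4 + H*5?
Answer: 60112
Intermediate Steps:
G(H) = -4 + 5*H
(-257 - 321)*G(-20) = (-257 - 321)*(-4 + 5*(-20)) = -578*(-4 - 100) = -578*(-104) = 60112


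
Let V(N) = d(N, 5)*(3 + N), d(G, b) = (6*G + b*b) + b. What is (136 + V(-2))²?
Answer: 23716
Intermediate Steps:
d(G, b) = b + b² + 6*G (d(G, b) = (6*G + b²) + b = (b² + 6*G) + b = b + b² + 6*G)
V(N) = (3 + N)*(30 + 6*N) (V(N) = (5 + 5² + 6*N)*(3 + N) = (5 + 25 + 6*N)*(3 + N) = (30 + 6*N)*(3 + N) = (3 + N)*(30 + 6*N))
(136 + V(-2))² = (136 + 6*(3 - 2)*(5 - 2))² = (136 + 6*1*3)² = (136 + 18)² = 154² = 23716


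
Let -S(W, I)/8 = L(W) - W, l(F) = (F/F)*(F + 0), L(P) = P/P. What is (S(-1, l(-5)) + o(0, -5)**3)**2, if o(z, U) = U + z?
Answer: 19881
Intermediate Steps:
L(P) = 1
l(F) = F (l(F) = 1*F = F)
S(W, I) = -8 + 8*W (S(W, I) = -8*(1 - W) = -8 + 8*W)
(S(-1, l(-5)) + o(0, -5)**3)**2 = ((-8 + 8*(-1)) + (-5 + 0)**3)**2 = ((-8 - 8) + (-5)**3)**2 = (-16 - 125)**2 = (-141)**2 = 19881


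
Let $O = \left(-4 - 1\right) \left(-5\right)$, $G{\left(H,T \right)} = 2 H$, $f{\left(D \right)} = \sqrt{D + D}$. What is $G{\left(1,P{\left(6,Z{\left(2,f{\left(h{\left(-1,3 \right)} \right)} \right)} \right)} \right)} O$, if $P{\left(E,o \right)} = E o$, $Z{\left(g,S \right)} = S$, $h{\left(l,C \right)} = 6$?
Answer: $50$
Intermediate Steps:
$f{\left(D \right)} = \sqrt{2} \sqrt{D}$ ($f{\left(D \right)} = \sqrt{2 D} = \sqrt{2} \sqrt{D}$)
$O = 25$ ($O = \left(-5\right) \left(-5\right) = 25$)
$G{\left(1,P{\left(6,Z{\left(2,f{\left(h{\left(-1,3 \right)} \right)} \right)} \right)} \right)} O = 2 \cdot 1 \cdot 25 = 2 \cdot 25 = 50$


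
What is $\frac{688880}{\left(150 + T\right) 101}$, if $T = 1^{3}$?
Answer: $\frac{688880}{15251} \approx 45.169$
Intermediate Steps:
$T = 1$
$\frac{688880}{\left(150 + T\right) 101} = \frac{688880}{\left(150 + 1\right) 101} = \frac{688880}{151 \cdot 101} = \frac{688880}{15251}$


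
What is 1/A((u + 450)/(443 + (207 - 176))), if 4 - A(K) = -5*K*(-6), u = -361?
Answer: -79/129 ≈ -0.61240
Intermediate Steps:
A(K) = 4 - 30*K (A(K) = 4 - (-5*K)*(-6) = 4 - 30*K)
1/A((u + 450)/(443 + (207 - 176))) = 1/(4 - 30*(-361 + 450)/(443 + (207 - 176))) = 1/(4 - 2670/(443 + 31)) = 1/(4 - 2670/474) = 1/(4 - 30*89/474) = 1/(4 - 445/79) = 1/(-129/79) = -79/129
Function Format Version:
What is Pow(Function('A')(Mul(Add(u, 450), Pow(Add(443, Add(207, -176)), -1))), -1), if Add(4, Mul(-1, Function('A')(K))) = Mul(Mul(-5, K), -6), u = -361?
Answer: Rational(-79, 129) ≈ -0.61240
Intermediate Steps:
Function('A')(K) = Add(4, Mul(-30, K)) (Function('A')(K) = Add(4, Mul(-1, Mul(Mul(-5, K), -6))) = Add(4, Mul(-1, Mul(30, K))) = Add(4, Mul(-30, K)))
Pow(Function('A')(Mul(Add(u, 450), Pow(Add(443, Add(207, -176)), -1))), -1) = Pow(Add(4, Mul(-30, Mul(Add(-361, 450), Pow(Add(443, Add(207, -176)), -1)))), -1) = Pow(Add(4, Mul(-30, Mul(89, Pow(Add(443, 31), -1)))), -1) = Pow(Add(4, Mul(-30, Mul(89, Pow(474, -1)))), -1) = Pow(Add(4, Mul(-30, Mul(89, Rational(1, 474)))), -1) = Pow(Add(4, Mul(-30, Rational(89, 474))), -1) = Pow(Add(4, Rational(-445, 79)), -1) = Pow(Rational(-129, 79), -1) = Rational(-79, 129)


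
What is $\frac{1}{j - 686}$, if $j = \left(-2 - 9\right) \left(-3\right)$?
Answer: $- \frac{1}{653} \approx -0.0015314$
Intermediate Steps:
$j = 33$ ($j = \left(-11\right) \left(-3\right) = 33$)
$\frac{1}{j - 686} = \frac{1}{33 - 686} = \frac{1}{-653} = - \frac{1}{653}$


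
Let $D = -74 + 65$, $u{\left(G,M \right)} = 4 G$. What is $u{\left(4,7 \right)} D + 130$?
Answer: $-14$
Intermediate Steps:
$D = -9$
$u{\left(4,7 \right)} D + 130 = 4 \cdot 4 \left(-9\right) + 130 = 16 \left(-9\right) + 130 = -144 + 130 = -14$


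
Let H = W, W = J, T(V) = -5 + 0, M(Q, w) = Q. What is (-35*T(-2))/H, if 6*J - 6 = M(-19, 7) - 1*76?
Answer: -1050/89 ≈ -11.798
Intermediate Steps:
T(V) = -5
J = -89/6 (J = 1 + (-19 - 1*76)/6 = 1 + (-19 - 76)/6 = 1 + (⅙)*(-95) = 1 - 95/6 = -89/6 ≈ -14.833)
W = -89/6 ≈ -14.833
H = -89/6 ≈ -14.833
(-35*T(-2))/H = (-35*(-5))/(-89/6) = 175*(-6/89) = -1050/89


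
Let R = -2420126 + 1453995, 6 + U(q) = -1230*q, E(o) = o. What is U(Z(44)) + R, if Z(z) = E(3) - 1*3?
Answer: -966137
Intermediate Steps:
Z(z) = 0 (Z(z) = 3 - 1*3 = 3 - 3 = 0)
U(q) = -6 - 1230*q
R = -966131
U(Z(44)) + R = (-6 - 1230*0) - 966131 = (-6 + 0) - 966131 = -6 - 966131 = -966137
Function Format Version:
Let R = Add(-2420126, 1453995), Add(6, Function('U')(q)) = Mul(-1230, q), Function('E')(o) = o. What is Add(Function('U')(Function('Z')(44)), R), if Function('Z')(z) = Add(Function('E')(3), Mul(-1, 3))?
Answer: -966137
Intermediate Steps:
Function('Z')(z) = 0 (Function('Z')(z) = Add(3, Mul(-1, 3)) = Add(3, -3) = 0)
Function('U')(q) = Add(-6, Mul(-1230, q))
R = -966131
Add(Function('U')(Function('Z')(44)), R) = Add(Add(-6, Mul(-1230, 0)), -966131) = Add(Add(-6, 0), -966131) = Add(-6, -966131) = -966137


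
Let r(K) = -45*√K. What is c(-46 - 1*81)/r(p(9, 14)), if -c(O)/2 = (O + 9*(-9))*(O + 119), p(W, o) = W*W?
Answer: 3328/405 ≈ 8.2173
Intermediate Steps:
p(W, o) = W²
c(O) = -2*(-81 + O)*(119 + O) (c(O) = -2*(O + 9*(-9))*(O + 119) = -2*(O - 81)*(119 + O) = -2*(-81 + O)*(119 + O))
c(-46 - 1*81)/r(p(9, 14)) = (19278 - 76*(-46 - 1*81) - 2*(-46 - 1*81)²)/((-45*√(9²))) = (19278 - 76*(-46 - 81) - 2*(-46 - 81)²)/((-45*√81)) = (19278 - 76*(-127) - 2*(-127)²)/((-45*9)) = (19278 + 9652 - 2*16129)/(-405) = (19278 + 9652 - 32258)*(-1/405) = -3328*(-1/405) = 3328/405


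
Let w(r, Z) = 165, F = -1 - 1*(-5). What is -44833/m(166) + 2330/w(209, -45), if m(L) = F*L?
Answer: -1170065/21912 ≈ -53.398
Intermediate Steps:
F = 4 (F = -1 + 5 = 4)
m(L) = 4*L
-44833/m(166) + 2330/w(209, -45) = -44833/(4*166) + 2330/165 = -44833/664 + 2330*(1/165) = -44833*1/664 + 466/33 = -44833/664 + 466/33 = -1170065/21912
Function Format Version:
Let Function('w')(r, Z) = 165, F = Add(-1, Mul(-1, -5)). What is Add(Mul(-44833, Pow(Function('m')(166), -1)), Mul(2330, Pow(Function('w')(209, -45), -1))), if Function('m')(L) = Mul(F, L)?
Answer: Rational(-1170065, 21912) ≈ -53.398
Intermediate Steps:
F = 4 (F = Add(-1, 5) = 4)
Function('m')(L) = Mul(4, L)
Add(Mul(-44833, Pow(Function('m')(166), -1)), Mul(2330, Pow(Function('w')(209, -45), -1))) = Add(Mul(-44833, Pow(Mul(4, 166), -1)), Mul(2330, Pow(165, -1))) = Add(Mul(-44833, Pow(664, -1)), Mul(2330, Rational(1, 165))) = Add(Mul(-44833, Rational(1, 664)), Rational(466, 33)) = Add(Rational(-44833, 664), Rational(466, 33)) = Rational(-1170065, 21912)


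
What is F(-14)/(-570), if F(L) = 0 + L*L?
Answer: -98/285 ≈ -0.34386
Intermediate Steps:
F(L) = L² (F(L) = 0 + L² = L²)
F(-14)/(-570) = (-14)²/(-570) = 196*(-1/570) = -98/285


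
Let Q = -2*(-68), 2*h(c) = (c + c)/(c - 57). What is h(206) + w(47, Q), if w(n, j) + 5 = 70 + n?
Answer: 16894/149 ≈ 113.38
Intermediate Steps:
h(c) = c/(-57 + c) (h(c) = ((c + c)/(c - 57))/2 = ((2*c)/(-57 + c))/2 = (2*c/(-57 + c))/2 = c/(-57 + c))
Q = 136
w(n, j) = 65 + n (w(n, j) = -5 + (70 + n) = 65 + n)
h(206) + w(47, Q) = 206/(-57 + 206) + (65 + 47) = 206/149 + 112 = 16894/149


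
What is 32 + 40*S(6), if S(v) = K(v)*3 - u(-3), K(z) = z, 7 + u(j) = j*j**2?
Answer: 2112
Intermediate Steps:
u(j) = -7 + j**3 (u(j) = -7 + j*j**2 = -7 + j**3)
S(v) = 34 + 3*v (S(v) = v*3 - (-7 + (-3)**3) = 3*v - (-7 - 27) = 3*v - 1*(-34) = 3*v + 34 = 34 + 3*v)
32 + 40*S(6) = 32 + 40*(34 + 3*6) = 32 + 40*(34 + 18) = 32 + 40*52 = 32 + 2080 = 2112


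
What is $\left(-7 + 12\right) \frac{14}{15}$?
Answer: $\frac{14}{3} \approx 4.6667$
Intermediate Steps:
$\left(-7 + 12\right) \frac{14}{15} = 5 \cdot 14 \cdot \frac{1}{15} = 5 \cdot \frac{14}{15} = \frac{14}{3}$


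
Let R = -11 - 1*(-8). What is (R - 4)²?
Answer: 49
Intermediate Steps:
R = -3 (R = -11 + 8 = -3)
(R - 4)² = (-3 - 4)² = (-7)² = 49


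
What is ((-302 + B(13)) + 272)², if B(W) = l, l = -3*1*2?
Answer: 1296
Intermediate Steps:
l = -6 (l = -3*2 = -6)
B(W) = -6
((-302 + B(13)) + 272)² = ((-302 - 6) + 272)² = (-308 + 272)² = (-36)² = 1296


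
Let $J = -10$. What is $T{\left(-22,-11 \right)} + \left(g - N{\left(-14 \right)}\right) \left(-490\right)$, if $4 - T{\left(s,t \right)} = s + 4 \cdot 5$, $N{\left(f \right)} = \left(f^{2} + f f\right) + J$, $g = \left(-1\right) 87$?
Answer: $229816$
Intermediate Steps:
$g = -87$
$N{\left(f \right)} = -10 + 2 f^{2}$ ($N{\left(f \right)} = \left(f^{2} + f f\right) - 10 = \left(f^{2} + f^{2}\right) - 10 = 2 f^{2} - 10 = -10 + 2 f^{2}$)
$T{\left(s,t \right)} = -16 - s$ ($T{\left(s,t \right)} = 4 - \left(s + 4 \cdot 5\right) = 4 - \left(s + 20\right) = 4 - \left(20 + s\right) = -16 - s$)
$T{\left(-22,-11 \right)} + \left(g - N{\left(-14 \right)}\right) \left(-490\right) = \left(-16 - -22\right) + \left(-87 - \left(-10 + 2 \left(-14\right)^{2}\right)\right) \left(-490\right) = \left(-16 + 22\right) + \left(-87 - \left(-10 + 2 \cdot 196\right)\right) \left(-490\right) = 6 + \left(-87 - \left(-10 + 392\right)\right) \left(-490\right) = 6 + \left(-87 - 382\right) \left(-490\right) = 6 - -229810 = 6 + 229810 = 229816$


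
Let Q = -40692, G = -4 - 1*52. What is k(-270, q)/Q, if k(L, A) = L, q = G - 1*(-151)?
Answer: 45/6782 ≈ 0.0066352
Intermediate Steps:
G = -56 (G = -4 - 52 = -56)
q = 95 (q = -56 - 1*(-151) = -56 + 151 = 95)
k(-270, q)/Q = -270/(-40692) = -270*(-1/40692) = 45/6782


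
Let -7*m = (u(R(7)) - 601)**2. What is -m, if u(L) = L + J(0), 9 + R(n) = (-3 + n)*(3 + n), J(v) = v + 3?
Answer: 45927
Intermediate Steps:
J(v) = 3 + v
R(n) = -9 + (-3 + n)*(3 + n)
u(L) = 3 + L (u(L) = L + (3 + 0) = L + 3 = 3 + L)
m = -45927 (m = -((3 + (-18 + 7**2)) - 601)**2/7 = -((3 + (-18 + 49)) - 601)**2/7 = -((3 + 31) - 601)**2/7 = -(34 - 601)**2/7 = -1/7*(-567)**2 = -1/7*321489 = -45927)
-m = -1*(-45927) = 45927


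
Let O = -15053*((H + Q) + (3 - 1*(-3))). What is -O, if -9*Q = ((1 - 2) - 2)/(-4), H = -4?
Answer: 346219/12 ≈ 28852.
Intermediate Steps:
Q = -1/12 (Q = -((1 - 2) - 2)/(9*(-4)) = -(-1 - 2)*(-1)/(9*4) = -(-1)*(-1)/(3*4) = -⅑*¾ = -1/12 ≈ -0.083333)
O = -346219/12 (O = -15053*((-4 - 1/12) + (3 - 1*(-3))) = -15053*(-49/12 + (3 + 3)) = -15053*(-49/12 + 6) = -15053*23/12 = -346219/12 ≈ -28852.)
-O = -1*(-346219/12) = 346219/12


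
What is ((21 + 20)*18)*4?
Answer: 2952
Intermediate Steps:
((21 + 20)*18)*4 = (41*18)*4 = 738*4 = 2952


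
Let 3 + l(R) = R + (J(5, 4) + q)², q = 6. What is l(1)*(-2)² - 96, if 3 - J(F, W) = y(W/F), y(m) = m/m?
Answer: 152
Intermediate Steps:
y(m) = 1
J(F, W) = 2 (J(F, W) = 3 - 1*1 = 3 - 1 = 2)
l(R) = 61 + R (l(R) = -3 + (R + (2 + 6)²) = -3 + (R + 8²) = -3 + (R + 64) = -3 + (64 + R) = 61 + R)
l(1)*(-2)² - 96 = (61 + 1)*(-2)² - 96 = 62*4 - 96 = 248 - 96 = 152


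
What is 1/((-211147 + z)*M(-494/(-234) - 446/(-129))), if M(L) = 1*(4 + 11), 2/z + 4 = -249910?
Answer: -124957/395764435200 ≈ -3.1574e-7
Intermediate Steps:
z = -1/124957 (z = 2/(-4 - 249910) = 2/(-249914) = 2*(-1/249914) = -1/124957 ≈ -8.0028e-6)
M(L) = 15 (M(L) = 1*15 = 15)
1/((-211147 + z)*M(-494/(-234) - 446/(-129))) = 1/(-211147 - 1/124957*15) = (1/15)/(-26384295680/124957) = -124957/26384295680*1/15 = -124957/395764435200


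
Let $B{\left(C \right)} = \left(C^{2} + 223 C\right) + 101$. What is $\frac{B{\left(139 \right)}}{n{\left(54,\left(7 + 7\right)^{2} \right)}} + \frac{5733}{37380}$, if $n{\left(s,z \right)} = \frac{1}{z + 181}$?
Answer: $\frac{33834174413}{1780} \approx 1.9008 \cdot 10^{7}$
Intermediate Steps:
$n{\left(s,z \right)} = \frac{1}{181 + z}$
$B{\left(C \right)} = 101 + C^{2} + 223 C$
$\frac{B{\left(139 \right)}}{n{\left(54,\left(7 + 7\right)^{2} \right)}} + \frac{5733}{37380} = \frac{101 + 139^{2} + 223 \cdot 139}{\frac{1}{181 + \left(7 + 7\right)^{2}}} + \frac{5733}{37380} = \frac{101 + 19321 + 30997}{\frac{1}{181 + 14^{2}}} + 5733 \cdot \frac{1}{37380} = \frac{50419}{\frac{1}{181 + 196}} + \frac{273}{1780} = \frac{50419}{\frac{1}{377}} + \frac{273}{1780} = 50419 \frac{1}{\frac{1}{377}} + \frac{273}{1780} = 50419 \cdot 377 + \frac{273}{1780} = 19007963 + \frac{273}{1780} = \frac{33834174413}{1780}$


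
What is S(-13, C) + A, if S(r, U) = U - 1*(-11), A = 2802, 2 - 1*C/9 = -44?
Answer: 3227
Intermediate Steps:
C = 414 (C = 18 - 9*(-44) = 18 + 396 = 414)
S(r, U) = 11 + U (S(r, U) = U + 11 = 11 + U)
S(-13, C) + A = (11 + 414) + 2802 = 425 + 2802 = 3227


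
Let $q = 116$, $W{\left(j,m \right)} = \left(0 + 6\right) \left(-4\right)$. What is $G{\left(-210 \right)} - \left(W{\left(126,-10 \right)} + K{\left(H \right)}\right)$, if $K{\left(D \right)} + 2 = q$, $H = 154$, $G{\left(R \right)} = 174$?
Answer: $84$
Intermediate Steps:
$W{\left(j,m \right)} = -24$ ($W{\left(j,m \right)} = 6 \left(-4\right) = -24$)
$K{\left(D \right)} = 114$ ($K{\left(D \right)} = -2 + 116 = 114$)
$G{\left(-210 \right)} - \left(W{\left(126,-10 \right)} + K{\left(H \right)}\right) = 174 - \left(-24 + 114\right) = 174 - 90 = 84$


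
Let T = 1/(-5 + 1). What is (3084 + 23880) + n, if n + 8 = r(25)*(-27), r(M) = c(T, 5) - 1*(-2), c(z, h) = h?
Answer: 26767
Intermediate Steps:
T = -¼ (T = 1/(-4) = -¼ ≈ -0.25000)
r(M) = 7 (r(M) = 5 - 1*(-2) = 5 + 2 = 7)
n = -197 (n = -8 + 7*(-27) = -8 - 189 = -197)
(3084 + 23880) + n = (3084 + 23880) - 197 = 26964 - 197 = 26767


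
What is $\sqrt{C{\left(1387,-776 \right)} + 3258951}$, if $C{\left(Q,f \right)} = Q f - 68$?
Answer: $\sqrt{2182571} \approx 1477.4$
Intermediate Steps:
$C{\left(Q,f \right)} = -68 + Q f$
$\sqrt{C{\left(1387,-776 \right)} + 3258951} = \sqrt{\left(-68 + 1387 \left(-776\right)\right) + 3258951} = \sqrt{\left(-68 - 1076312\right) + 3258951} = \sqrt{-1076380 + 3258951} = \sqrt{2182571}$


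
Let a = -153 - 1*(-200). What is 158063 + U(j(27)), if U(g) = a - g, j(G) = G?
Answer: 158083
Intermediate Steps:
a = 47 (a = -153 + 200 = 47)
U(g) = 47 - g
158063 + U(j(27)) = 158063 + (47 - 1*27) = 158063 + (47 - 27) = 158063 + 20 = 158083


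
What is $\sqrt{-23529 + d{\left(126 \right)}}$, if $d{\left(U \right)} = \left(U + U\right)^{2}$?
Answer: $5 \sqrt{1599} \approx 199.94$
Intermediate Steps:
$d{\left(U \right)} = 4 U^{2}$ ($d{\left(U \right)} = \left(2 U\right)^{2} = 4 U^{2}$)
$\sqrt{-23529 + d{\left(126 \right)}} = \sqrt{-23529 + 4 \cdot 126^{2}} = \sqrt{-23529 + 4 \cdot 15876} = \sqrt{-23529 + 63504} = \sqrt{39975} = 5 \sqrt{1599}$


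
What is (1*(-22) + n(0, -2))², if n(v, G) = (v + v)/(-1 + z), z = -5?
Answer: 484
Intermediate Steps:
n(v, G) = -v/3 (n(v, G) = (v + v)/(-1 - 5) = (2*v)/(-6) = (2*v)*(-⅙) = -v/3)
(1*(-22) + n(0, -2))² = (1*(-22) - ⅓*0)² = (-22 + 0)² = (-22)² = 484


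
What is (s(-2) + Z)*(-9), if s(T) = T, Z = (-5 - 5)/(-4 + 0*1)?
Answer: -9/2 ≈ -4.5000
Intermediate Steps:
Z = 5/2 (Z = -10/(-4 + 0) = -10/(-4) = -10*(-¼) = 5/2 ≈ 2.5000)
(s(-2) + Z)*(-9) = (-2 + 5/2)*(-9) = (½)*(-9) = -9/2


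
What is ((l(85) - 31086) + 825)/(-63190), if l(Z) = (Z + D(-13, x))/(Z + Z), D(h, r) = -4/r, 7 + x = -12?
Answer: 97741411/204103700 ≈ 0.47888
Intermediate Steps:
x = -19 (x = -7 - 12 = -19)
l(Z) = (4/19 + Z)/(2*Z) (l(Z) = (Z - 4/(-19))/(Z + Z) = (Z - 4*(-1/19))/((2*Z)) = (Z + 4/19)*(1/(2*Z)) = (4/19 + Z)*(1/(2*Z)) = (4/19 + Z)/(2*Z))
((l(85) - 31086) + 825)/(-63190) = (((1/38)*(4 + 19*85)/85 - 31086) + 825)/(-63190) = (((1/38)*(1/85)*(4 + 1615) - 31086) + 825)*(-1/63190) = (((1/38)*(1/85)*1619 - 31086) + 825)*(-1/63190) = ((1619/3230 - 31086) + 825)*(-1/63190) = (-100406161/3230 + 825)*(-1/63190) = -97741411/3230*(-1/63190) = 97741411/204103700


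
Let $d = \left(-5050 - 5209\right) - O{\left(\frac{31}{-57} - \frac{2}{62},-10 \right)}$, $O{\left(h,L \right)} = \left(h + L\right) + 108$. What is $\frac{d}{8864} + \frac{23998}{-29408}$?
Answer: $- \frac{28563554201}{14394010272} \approx -1.9844$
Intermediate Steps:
$O{\left(h,L \right)} = 108 + L + h$ ($O{\left(h,L \right)} = \left(L + h\right) + 108 = 108 + L + h$)
$d = - \frac{18299801}{1767}$ ($d = \left(-5050 - 5209\right) - \left(108 - 10 + \left(\frac{31}{-57} - \frac{2}{62}\right)\right) = \left(-5050 - 5209\right) - \left(108 - 10 + \left(31 \left(- \frac{1}{57}\right) - \frac{1}{31}\right)\right) = -10259 - \left(108 - 10 - \frac{1018}{1767}\right) = -10259 - \frac{172148}{1767} = - \frac{18299801}{1767} \approx -10356.0$)
$\frac{d}{8864} + \frac{23998}{-29408} = - \frac{18299801}{1767 \cdot 8864} + \frac{23998}{-29408} = \left(- \frac{18299801}{1767}\right) \frac{1}{8864} + 23998 \left(- \frac{1}{29408}\right) = - \frac{18299801}{15662688} - \frac{11999}{14704} = - \frac{28563554201}{14394010272}$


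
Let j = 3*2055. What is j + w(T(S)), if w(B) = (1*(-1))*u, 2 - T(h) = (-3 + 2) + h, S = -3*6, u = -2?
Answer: 6167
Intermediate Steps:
S = -18
T(h) = 3 - h (T(h) = 2 - ((-3 + 2) + h) = 2 - (-1 + h) = 2 + (1 - h) = 3 - h)
w(B) = 2 (w(B) = (1*(-1))*(-2) = -1*(-2) = 2)
j = 6165
j + w(T(S)) = 6165 + 2 = 6167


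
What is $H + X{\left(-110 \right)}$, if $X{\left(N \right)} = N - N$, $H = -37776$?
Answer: $-37776$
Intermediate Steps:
$X{\left(N \right)} = 0$
$H + X{\left(-110 \right)} = -37776 + 0 = -37776$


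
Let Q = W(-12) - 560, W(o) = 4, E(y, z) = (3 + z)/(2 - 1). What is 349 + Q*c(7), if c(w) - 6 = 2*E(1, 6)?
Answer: -12995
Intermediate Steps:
E(y, z) = 3 + z (E(y, z) = (3 + z)/1 = (3 + z)*1 = 3 + z)
c(w) = 24 (c(w) = 6 + 2*(3 + 6) = 6 + 2*9 = 6 + 18 = 24)
Q = -556 (Q = 4 - 560 = -556)
349 + Q*c(7) = 349 - 556*24 = 349 - 13344 = -12995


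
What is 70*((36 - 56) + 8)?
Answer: -840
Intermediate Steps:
70*((36 - 56) + 8) = 70*(-20 + 8) = 70*(-12) = -840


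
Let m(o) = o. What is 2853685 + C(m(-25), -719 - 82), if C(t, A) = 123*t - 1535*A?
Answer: 4080145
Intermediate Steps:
C(t, A) = -1535*A + 123*t
2853685 + C(m(-25), -719 - 82) = 2853685 + (-1535*(-719 - 82) + 123*(-25)) = 2853685 + (-1535*(-801) - 3075) = 2853685 + (1229535 - 3075) = 2853685 + 1226460 = 4080145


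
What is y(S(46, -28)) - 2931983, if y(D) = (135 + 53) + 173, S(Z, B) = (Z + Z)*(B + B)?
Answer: -2931622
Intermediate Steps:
S(Z, B) = 4*B*Z (S(Z, B) = (2*Z)*(2*B) = 4*B*Z)
y(D) = 361 (y(D) = 188 + 173 = 361)
y(S(46, -28)) - 2931983 = 361 - 2931983 = -2931622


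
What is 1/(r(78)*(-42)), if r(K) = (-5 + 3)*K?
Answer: 1/6552 ≈ 0.00015263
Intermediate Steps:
r(K) = -2*K
1/(r(78)*(-42)) = 1/(-2*78*(-42)) = 1/(-156*(-42)) = 1/6552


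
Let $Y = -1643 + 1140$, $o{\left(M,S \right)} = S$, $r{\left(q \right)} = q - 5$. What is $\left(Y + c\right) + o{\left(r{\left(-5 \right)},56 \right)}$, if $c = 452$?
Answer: $5$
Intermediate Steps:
$r{\left(q \right)} = -5 + q$
$Y = -503$
$\left(Y + c\right) + o{\left(r{\left(-5 \right)},56 \right)} = \left(-503 + 452\right) + 56 = -51 + 56 = 5$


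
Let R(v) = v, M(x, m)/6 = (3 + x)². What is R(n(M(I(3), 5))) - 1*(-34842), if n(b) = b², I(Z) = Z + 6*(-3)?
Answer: 781338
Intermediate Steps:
I(Z) = -18 + Z (I(Z) = Z - 18 = -18 + Z)
M(x, m) = 6*(3 + x)²
R(n(M(I(3), 5))) - 1*(-34842) = (6*(3 + (-18 + 3))²)² - 1*(-34842) = (6*(3 - 15)²)² + 34842 = (6*(-12)²)² + 34842 = (6*144)² + 34842 = 864² + 34842 = 746496 + 34842 = 781338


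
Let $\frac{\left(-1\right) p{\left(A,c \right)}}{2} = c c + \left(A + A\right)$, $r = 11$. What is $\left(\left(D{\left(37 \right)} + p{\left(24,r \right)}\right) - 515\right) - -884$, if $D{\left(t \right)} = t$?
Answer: $68$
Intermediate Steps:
$p{\left(A,c \right)} = - 4 A - 2 c^{2}$ ($p{\left(A,c \right)} = - 2 \left(c c + \left(A + A\right)\right) = - 2 \left(c^{2} + 2 A\right) = - 4 A - 2 c^{2}$)
$\left(\left(D{\left(37 \right)} + p{\left(24,r \right)}\right) - 515\right) - -884 = \left(\left(37 - \left(96 + 2 \cdot 11^{2}\right)\right) - 515\right) - -884 = \left(\left(37 - 338\right) - 515\right) + 884 = \left(-301 - 515\right) + 884 = -816 + 884 = 68$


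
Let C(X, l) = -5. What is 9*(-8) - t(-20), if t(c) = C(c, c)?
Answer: -67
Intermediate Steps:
t(c) = -5
9*(-8) - t(-20) = 9*(-8) - 1*(-5) = -72 + 5 = -67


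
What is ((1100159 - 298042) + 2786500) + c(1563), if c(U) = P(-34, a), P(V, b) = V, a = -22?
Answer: 3588583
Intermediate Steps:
c(U) = -34
((1100159 - 298042) + 2786500) + c(1563) = ((1100159 - 298042) + 2786500) - 34 = (802117 + 2786500) - 34 = 3588617 - 34 = 3588583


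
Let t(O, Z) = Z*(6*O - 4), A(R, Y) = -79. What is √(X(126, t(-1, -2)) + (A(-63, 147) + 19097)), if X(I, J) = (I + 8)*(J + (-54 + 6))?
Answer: √15266 ≈ 123.56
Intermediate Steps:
t(O, Z) = Z*(-4 + 6*O)
X(I, J) = (-48 + J)*(8 + I) (X(I, J) = (8 + I)*(J - 48) = (8 + I)*(-48 + J) = (-48 + J)*(8 + I))
√(X(126, t(-1, -2)) + (A(-63, 147) + 19097)) = √((-384 - 48*126 + 8*(2*(-2)*(-2 + 3*(-1))) + 126*(2*(-2)*(-2 + 3*(-1)))) + (-79 + 19097)) = √((-384 - 6048 + 8*(2*(-2)*(-2 - 3)) + 126*(2*(-2)*(-2 - 3))) + 19018) = √((-384 - 6048 + 8*(2*(-2)*(-5)) + 126*(2*(-2)*(-5))) + 19018) = √((-384 - 6048 + 8*20 + 126*20) + 19018) = √((-384 - 6048 + 160 + 2520) + 19018) = √(-3752 + 19018) = √15266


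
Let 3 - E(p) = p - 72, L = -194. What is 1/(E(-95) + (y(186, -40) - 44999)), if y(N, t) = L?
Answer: -1/45023 ≈ -2.2211e-5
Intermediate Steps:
y(N, t) = -194
E(p) = 75 - p (E(p) = 3 - (p - 72) = 3 - (-72 + p) = 3 + (72 - p) = 75 - p)
1/(E(-95) + (y(186, -40) - 44999)) = 1/((75 - 1*(-95)) + (-194 - 44999)) = 1/((75 + 95) - 45193) = 1/(170 - 45193) = 1/(-45023) = -1/45023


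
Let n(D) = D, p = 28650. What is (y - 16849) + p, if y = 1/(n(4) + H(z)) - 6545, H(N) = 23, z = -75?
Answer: 141913/27 ≈ 5256.0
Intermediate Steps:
y = -176714/27 (y = 1/(4 + 23) - 6545 = 1/27 - 6545 = -176714/27 ≈ -6545.0)
(y - 16849) + p = (-176714/27 - 16849) + 28650 = -631637/27 + 28650 = 141913/27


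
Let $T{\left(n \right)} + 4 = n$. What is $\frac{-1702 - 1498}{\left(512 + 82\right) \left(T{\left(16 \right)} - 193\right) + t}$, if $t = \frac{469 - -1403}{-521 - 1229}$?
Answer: $\frac{1400000}{47037843} \approx 0.029763$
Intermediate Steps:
$T{\left(n \right)} = -4 + n$
$t = - \frac{936}{875}$ ($t = \frac{469 + 1403}{-521 - 1229} = \frac{1872}{-1750} = 1872 \left(- \frac{1}{1750}\right) = - \frac{936}{875} \approx -1.0697$)
$\frac{-1702 - 1498}{\left(512 + 82\right) \left(T{\left(16 \right)} - 193\right) + t} = \frac{-1702 - 1498}{\left(512 + 82\right) \left(\left(-4 + 16\right) - 193\right) - \frac{936}{875}} = - \frac{3200}{594 \left(12 - 193\right) - \frac{936}{875}} = - \frac{3200}{594 \left(-181\right) - \frac{936}{875}} = - \frac{3200}{-107514 - \frac{936}{875}} = - \frac{3200}{- \frac{94075686}{875}} = \left(-3200\right) \left(- \frac{875}{94075686}\right) = \frac{1400000}{47037843}$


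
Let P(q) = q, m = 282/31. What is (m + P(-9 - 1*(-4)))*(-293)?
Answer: -37211/31 ≈ -1200.4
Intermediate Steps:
m = 282/31 (m = 282*(1/31) = 282/31 ≈ 9.0968)
(m + P(-9 - 1*(-4)))*(-293) = (282/31 + (-9 - 1*(-4)))*(-293) = (282/31 + (-9 + 4))*(-293) = (282/31 - 5)*(-293) = (127/31)*(-293) = -37211/31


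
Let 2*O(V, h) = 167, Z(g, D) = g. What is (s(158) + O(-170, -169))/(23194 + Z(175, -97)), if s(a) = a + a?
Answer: 799/46738 ≈ 0.017095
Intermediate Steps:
s(a) = 2*a
O(V, h) = 167/2 (O(V, h) = (½)*167 = 167/2)
(s(158) + O(-170, -169))/(23194 + Z(175, -97)) = (2*158 + 167/2)/(23194 + 175) = (316 + 167/2)/23369 = (799/2)*(1/23369) = 799/46738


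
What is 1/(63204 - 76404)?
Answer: -1/13200 ≈ -7.5758e-5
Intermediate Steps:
1/(63204 - 76404) = 1/(-13200) = -1/13200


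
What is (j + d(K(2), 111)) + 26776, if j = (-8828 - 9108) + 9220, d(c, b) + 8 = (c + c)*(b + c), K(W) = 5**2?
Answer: 24852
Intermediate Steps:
K(W) = 25
d(c, b) = -8 + 2*c*(b + c) (d(c, b) = -8 + (c + c)*(b + c) = -8 + (2*c)*(b + c) = -8 + 2*c*(b + c))
j = -8716 (j = -17936 + 9220 = -8716)
(j + d(K(2), 111)) + 26776 = (-8716 + (-8 + 2*25**2 + 2*111*25)) + 26776 = (-8716 + (-8 + 2*625 + 5550)) + 26776 = (-8716 + (-8 + 1250 + 5550)) + 26776 = (-8716 + 6792) + 26776 = -1924 + 26776 = 24852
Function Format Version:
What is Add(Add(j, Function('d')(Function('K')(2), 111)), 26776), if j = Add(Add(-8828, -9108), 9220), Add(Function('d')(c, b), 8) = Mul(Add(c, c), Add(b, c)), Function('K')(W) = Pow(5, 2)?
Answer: 24852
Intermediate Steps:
Function('K')(W) = 25
Function('d')(c, b) = Add(-8, Mul(2, c, Add(b, c))) (Function('d')(c, b) = Add(-8, Mul(Add(c, c), Add(b, c))) = Add(-8, Mul(Mul(2, c), Add(b, c))) = Add(-8, Mul(2, c, Add(b, c))))
j = -8716 (j = Add(-17936, 9220) = -8716)
Add(Add(j, Function('d')(Function('K')(2), 111)), 26776) = Add(Add(-8716, Add(-8, Mul(2, Pow(25, 2)), Mul(2, 111, 25))), 26776) = Add(Add(-8716, Add(-8, Mul(2, 625), 5550)), 26776) = Add(Add(-8716, Add(-8, 1250, 5550)), 26776) = Add(Add(-8716, 6792), 26776) = Add(-1924, 26776) = 24852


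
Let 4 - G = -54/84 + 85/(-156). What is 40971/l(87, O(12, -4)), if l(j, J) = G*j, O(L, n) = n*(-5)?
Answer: 14913444/164285 ≈ 90.778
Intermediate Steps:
O(L, n) = -5*n
G = 5665/1092 (G = 4 - (-54/84 + 85/(-156)) = 4 - (-54*1/84 + 85*(-1/156)) = 4 - (-9/14 - 85/156) = 4 - 1*(-1297/1092) = 4 + 1297/1092 = 5665/1092 ≈ 5.1877)
l(j, J) = 5665*j/1092
40971/l(87, O(12, -4)) = 40971/(((5665/1092)*87)) = 40971/(164285/364) = 40971*(364/164285) = 14913444/164285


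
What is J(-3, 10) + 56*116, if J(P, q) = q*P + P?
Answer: 6463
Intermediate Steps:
J(P, q) = P + P*q (J(P, q) = P*q + P = P + P*q)
J(-3, 10) + 56*116 = -3*(1 + 10) + 56*116 = -3*11 + 6496 = -33 + 6496 = 6463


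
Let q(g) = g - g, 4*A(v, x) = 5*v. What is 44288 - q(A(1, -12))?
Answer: 44288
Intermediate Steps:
A(v, x) = 5*v/4 (A(v, x) = (5*v)/4 = 5*v/4)
q(g) = 0
44288 - q(A(1, -12)) = 44288 - 1*0 = 44288 + 0 = 44288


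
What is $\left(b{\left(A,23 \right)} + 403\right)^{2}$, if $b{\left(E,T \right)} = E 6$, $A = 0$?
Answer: $162409$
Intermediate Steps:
$b{\left(E,T \right)} = 6 E$
$\left(b{\left(A,23 \right)} + 403\right)^{2} = \left(6 \cdot 0 + 403\right)^{2} = \left(0 + 403\right)^{2} = 403^{2} = 162409$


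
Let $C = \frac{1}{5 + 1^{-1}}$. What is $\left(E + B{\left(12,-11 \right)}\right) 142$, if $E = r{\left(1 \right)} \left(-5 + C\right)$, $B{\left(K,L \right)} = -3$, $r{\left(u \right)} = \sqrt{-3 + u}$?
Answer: $-426 - \frac{2059 i \sqrt{2}}{3} \approx -426.0 - 970.62 i$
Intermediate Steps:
$C = \frac{1}{6}$ ($C = \frac{1}{5 + 1} = \frac{1}{6} \approx 0.16667$)
$E = - \frac{29 i \sqrt{2}}{6}$ ($E = \sqrt{-3 + 1} \left(-5 + \frac{1}{6}\right) = \sqrt{-2} \left(- \frac{29}{6}\right) = i \sqrt{2} \left(- \frac{29}{6}\right) = - \frac{29 i \sqrt{2}}{6} \approx - 6.8354 i$)
$\left(E + B{\left(12,-11 \right)}\right) 142 = \left(- \frac{29 i \sqrt{2}}{6} - 3\right) 142 = \left(-3 - \frac{29 i \sqrt{2}}{6}\right) 142 = -426 - \frac{2059 i \sqrt{2}}{3}$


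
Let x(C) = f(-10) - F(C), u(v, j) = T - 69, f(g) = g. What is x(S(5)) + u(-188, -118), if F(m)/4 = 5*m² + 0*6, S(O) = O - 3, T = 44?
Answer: -115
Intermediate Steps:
S(O) = -3 + O
u(v, j) = -25 (u(v, j) = 44 - 69 = -25)
F(m) = 20*m² (F(m) = 4*(5*m² + 0*6) = 4*(5*m² + 0) = 4*(5*m²) = 20*m²)
x(C) = -10 - 20*C²
x(S(5)) + u(-188, -118) = (-10 - 20*(-3 + 5)²) - 25 = (-10 - 20*2²) - 25 = (-10 - 20*4) - 25 = (-10 - 80) - 25 = -90 - 25 = -115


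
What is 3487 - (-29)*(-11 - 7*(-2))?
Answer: 3574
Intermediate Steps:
3487 - (-29)*(-11 - 7*(-2)) = 3487 - (-29)*(-11 + 14) = 3487 - (-29)*3 = 3487 - 1*(-87) = 3487 + 87 = 3574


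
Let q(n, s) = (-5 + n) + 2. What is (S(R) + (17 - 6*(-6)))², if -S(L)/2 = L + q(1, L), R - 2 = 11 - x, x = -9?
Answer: 169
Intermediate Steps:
q(n, s) = -3 + n
R = 22 (R = 2 + (11 - 1*(-9)) = 2 + (11 + 9) = 2 + 20 = 22)
S(L) = 4 - 2*L (S(L) = -2*(L + (-3 + 1)) = -2*(L - 2) = -2*(-2 + L) = 4 - 2*L)
(S(R) + (17 - 6*(-6)))² = ((4 - 2*22) + (17 - 6*(-6)))² = ((4 - 44) + (17 + 36))² = (-40 + 53)² = 13² = 169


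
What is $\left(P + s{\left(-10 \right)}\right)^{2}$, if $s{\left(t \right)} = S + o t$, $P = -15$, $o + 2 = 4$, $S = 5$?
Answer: $900$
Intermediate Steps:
$o = 2$ ($o = -2 + 4 = 2$)
$s{\left(t \right)} = 5 + 2 t$
$\left(P + s{\left(-10 \right)}\right)^{2} = \left(-15 + \left(5 + 2 \left(-10\right)\right)\right)^{2} = \left(-15 + \left(5 - 20\right)\right)^{2} = \left(-15 - 15\right)^{2} = \left(-30\right)^{2} = 900$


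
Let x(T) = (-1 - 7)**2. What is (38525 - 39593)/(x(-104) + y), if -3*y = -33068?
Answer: -801/8315 ≈ -0.096332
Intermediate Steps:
x(T) = 64 (x(T) = (-8)**2 = 64)
y = 33068/3 (y = -1/3*(-33068) = 33068/3 ≈ 11023.)
(38525 - 39593)/(x(-104) + y) = (38525 - 39593)/(64 + 33068/3) = -1068/33260/3 = -1068*3/33260 = -801/8315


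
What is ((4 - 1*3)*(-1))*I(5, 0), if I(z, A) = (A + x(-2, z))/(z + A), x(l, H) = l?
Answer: 2/5 ≈ 0.40000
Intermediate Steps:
I(z, A) = (-2 + A)/(A + z) (I(z, A) = (A - 2)/(z + A) = (-2 + A)/(A + z))
((4 - 1*3)*(-1))*I(5, 0) = ((4 - 1*3)*(-1))*((-2 + 0)/(0 + 5)) = ((4 - 3)*(-1))*(-2/5) = (1*(-1))*((1/5)*(-2)) = -1*(-2/5) = 2/5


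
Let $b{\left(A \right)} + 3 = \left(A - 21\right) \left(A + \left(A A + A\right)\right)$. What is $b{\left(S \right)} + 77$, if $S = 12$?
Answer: $-1438$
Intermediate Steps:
$b{\left(A \right)} = -3 + \left(-21 + A\right) \left(A^{2} + 2 A\right)$ ($b{\left(A \right)} = -3 + \left(A - 21\right) \left(A + \left(A A + A\right)\right) = -3 + \left(-21 + A\right) \left(A + \left(A^{2} + A\right)\right) = -3 + \left(-21 + A\right) \left(A + \left(A + A^{2}\right)\right) = -3 + \left(-21 + A\right) \left(A^{2} + 2 A\right)$)
$b{\left(S \right)} + 77 = \left(-3 + 12^{3} - 504 - 19 \cdot 12^{2}\right) + 77 = \left(-3 + 1728 - 504 - 2736\right) + 77 = -1515 + 77 = -1438$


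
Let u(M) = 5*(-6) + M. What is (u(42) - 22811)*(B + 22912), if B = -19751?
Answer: -72067639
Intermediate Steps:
u(M) = -30 + M
(u(42) - 22811)*(B + 22912) = ((-30 + 42) - 22811)*(-19751 + 22912) = (12 - 22811)*3161 = -22799*3161 = -72067639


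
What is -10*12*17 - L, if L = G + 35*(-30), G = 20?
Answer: -1010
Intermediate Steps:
L = -1030 (L = 20 + 35*(-30) = 20 - 1050 = -1030)
-10*12*17 - L = -10*12*17 - 1*(-1030) = -120*17 + 1030 = -2040 + 1030 = -1010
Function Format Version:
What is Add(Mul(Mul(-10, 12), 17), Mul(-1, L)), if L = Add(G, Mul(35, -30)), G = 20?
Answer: -1010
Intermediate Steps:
L = -1030 (L = Add(20, Mul(35, -30)) = Add(20, -1050) = -1030)
Add(Mul(Mul(-10, 12), 17), Mul(-1, L)) = Add(Mul(Mul(-10, 12), 17), Mul(-1, -1030)) = Add(Mul(-120, 17), 1030) = Add(-2040, 1030) = -1010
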